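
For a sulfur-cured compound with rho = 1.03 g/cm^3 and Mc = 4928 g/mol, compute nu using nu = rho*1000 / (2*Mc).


nu = rho * 1000 / (2 * Mc)
nu = 1.03 * 1000 / (2 * 4928)
nu = 1030.0 / 9856
nu = 0.1045 mol/L

0.1045 mol/L


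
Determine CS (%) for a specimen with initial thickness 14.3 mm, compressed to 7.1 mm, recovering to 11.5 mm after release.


CS = (t0 - recovered) / (t0 - ts) * 100
= (14.3 - 11.5) / (14.3 - 7.1) * 100
= 2.8 / 7.2 * 100
= 38.9%

38.9%


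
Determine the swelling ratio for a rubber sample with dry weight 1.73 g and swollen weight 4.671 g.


Q = W_swollen / W_dry
Q = 4.671 / 1.73
Q = 2.7

Q = 2.7


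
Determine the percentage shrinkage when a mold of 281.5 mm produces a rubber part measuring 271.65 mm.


Shrinkage = (mold - part) / mold * 100
= (281.5 - 271.65) / 281.5 * 100
= 9.85 / 281.5 * 100
= 3.5%

3.5%


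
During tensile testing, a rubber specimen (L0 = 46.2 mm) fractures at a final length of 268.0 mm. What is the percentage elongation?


Elongation = (Lf - L0) / L0 * 100
= (268.0 - 46.2) / 46.2 * 100
= 221.8 / 46.2 * 100
= 480.1%

480.1%


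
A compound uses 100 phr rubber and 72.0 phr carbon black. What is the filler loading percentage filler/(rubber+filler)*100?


Filler % = filler / (rubber + filler) * 100
= 72.0 / (100 + 72.0) * 100
= 72.0 / 172.0 * 100
= 41.86%

41.86%


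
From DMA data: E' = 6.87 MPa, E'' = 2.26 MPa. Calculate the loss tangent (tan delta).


tan delta = E'' / E'
= 2.26 / 6.87
= 0.329

tan delta = 0.329


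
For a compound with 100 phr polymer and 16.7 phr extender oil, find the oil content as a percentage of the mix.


Oil % = oil / (100 + oil) * 100
= 16.7 / (100 + 16.7) * 100
= 16.7 / 116.7 * 100
= 14.31%

14.31%


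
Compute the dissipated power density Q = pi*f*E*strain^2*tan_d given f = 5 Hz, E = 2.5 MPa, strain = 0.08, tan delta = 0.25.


Q = pi * f * E * strain^2 * tan_d
= pi * 5 * 2.5 * 0.08^2 * 0.25
= pi * 5 * 2.5 * 0.0064 * 0.25
= 0.0628

Q = 0.0628


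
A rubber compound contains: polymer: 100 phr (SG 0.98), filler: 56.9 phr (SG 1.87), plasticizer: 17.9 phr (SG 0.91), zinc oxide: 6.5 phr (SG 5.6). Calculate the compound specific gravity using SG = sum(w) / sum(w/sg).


Sum of weights = 181.3
Volume contributions:
  polymer: 100/0.98 = 102.0408
  filler: 56.9/1.87 = 30.4278
  plasticizer: 17.9/0.91 = 19.6703
  zinc oxide: 6.5/5.6 = 1.1607
Sum of volumes = 153.2997
SG = 181.3 / 153.2997 = 1.183

SG = 1.183


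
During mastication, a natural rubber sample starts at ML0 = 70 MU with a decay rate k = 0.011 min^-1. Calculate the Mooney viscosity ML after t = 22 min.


ML = ML0 * exp(-k * t)
ML = 70 * exp(-0.011 * 22)
ML = 70 * 0.7851
ML = 54.95 MU

54.95 MU


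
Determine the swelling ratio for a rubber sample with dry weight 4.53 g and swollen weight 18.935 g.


Q = W_swollen / W_dry
Q = 18.935 / 4.53
Q = 4.18

Q = 4.18


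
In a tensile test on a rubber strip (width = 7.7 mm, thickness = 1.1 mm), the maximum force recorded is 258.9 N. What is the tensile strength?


Area = width * thickness = 7.7 * 1.1 = 8.47 mm^2
TS = force / area = 258.9 / 8.47 = 30.57 MPa

30.57 MPa


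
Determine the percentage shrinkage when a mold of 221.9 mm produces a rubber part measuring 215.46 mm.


Shrinkage = (mold - part) / mold * 100
= (221.9 - 215.46) / 221.9 * 100
= 6.44 / 221.9 * 100
= 2.9%

2.9%


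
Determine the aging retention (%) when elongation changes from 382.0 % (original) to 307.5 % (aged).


Retention = aged / original * 100
= 307.5 / 382.0 * 100
= 80.5%

80.5%


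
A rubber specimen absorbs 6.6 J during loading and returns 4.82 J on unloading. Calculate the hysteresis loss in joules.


Hysteresis loss = loading - unloading
= 6.6 - 4.82
= 1.78 J

1.78 J


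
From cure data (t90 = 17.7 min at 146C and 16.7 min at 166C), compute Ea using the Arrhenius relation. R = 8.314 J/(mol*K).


T1 = 419.15 K, T2 = 439.15 K
1/T1 - 1/T2 = 1.0865e-04
ln(t1/t2) = ln(17.7/16.7) = 0.0582
Ea = 8.314 * 0.0582 / 1.0865e-04 = 4449.9621 J/mol
Ea = 4.45 kJ/mol

4.45 kJ/mol


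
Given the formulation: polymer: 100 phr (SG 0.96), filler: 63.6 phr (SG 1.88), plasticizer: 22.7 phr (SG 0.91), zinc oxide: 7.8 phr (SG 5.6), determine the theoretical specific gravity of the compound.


Sum of weights = 194.1
Volume contributions:
  polymer: 100/0.96 = 104.1667
  filler: 63.6/1.88 = 33.8298
  plasticizer: 22.7/0.91 = 24.9451
  zinc oxide: 7.8/5.6 = 1.3929
Sum of volumes = 164.3344
SG = 194.1 / 164.3344 = 1.181

SG = 1.181


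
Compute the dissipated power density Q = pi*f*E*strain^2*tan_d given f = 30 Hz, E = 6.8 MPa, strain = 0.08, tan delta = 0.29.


Q = pi * f * E * strain^2 * tan_d
= pi * 30 * 6.8 * 0.08^2 * 0.29
= pi * 30 * 6.8 * 0.0064 * 0.29
= 1.1895

Q = 1.1895


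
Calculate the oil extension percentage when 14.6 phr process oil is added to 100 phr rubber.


Oil % = oil / (100 + oil) * 100
= 14.6 / (100 + 14.6) * 100
= 14.6 / 114.6 * 100
= 12.74%

12.74%


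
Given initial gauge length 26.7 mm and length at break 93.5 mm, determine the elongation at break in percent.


Elongation = (Lf - L0) / L0 * 100
= (93.5 - 26.7) / 26.7 * 100
= 66.8 / 26.7 * 100
= 250.2%

250.2%


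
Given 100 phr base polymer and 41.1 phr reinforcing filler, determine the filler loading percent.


Filler % = filler / (rubber + filler) * 100
= 41.1 / (100 + 41.1) * 100
= 41.1 / 141.1 * 100
= 29.13%

29.13%


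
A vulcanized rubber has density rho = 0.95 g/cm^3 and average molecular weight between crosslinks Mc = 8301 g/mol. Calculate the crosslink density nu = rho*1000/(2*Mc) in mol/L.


nu = rho * 1000 / (2 * Mc)
nu = 0.95 * 1000 / (2 * 8301)
nu = 950.0 / 16602
nu = 0.0572 mol/L

0.0572 mol/L


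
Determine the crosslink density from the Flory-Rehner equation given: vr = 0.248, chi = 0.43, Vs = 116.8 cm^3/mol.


ln(1 - vr) = ln(1 - 0.248) = -0.2850
Numerator = -((-0.2850) + 0.248 + 0.43 * 0.248^2) = 0.0106
Denominator = 116.8 * (0.248^(1/3) - 0.248/2) = 58.8995
nu = 0.0106 / 58.8995 = 1.7950e-04 mol/cm^3

1.7950e-04 mol/cm^3


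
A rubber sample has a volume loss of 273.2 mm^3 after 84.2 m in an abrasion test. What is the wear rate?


Rate = volume_loss / distance
= 273.2 / 84.2
= 3.245 mm^3/m

3.245 mm^3/m


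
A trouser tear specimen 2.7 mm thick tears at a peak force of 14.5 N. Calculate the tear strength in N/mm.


Tear strength = force / thickness
= 14.5 / 2.7
= 5.37 N/mm

5.37 N/mm


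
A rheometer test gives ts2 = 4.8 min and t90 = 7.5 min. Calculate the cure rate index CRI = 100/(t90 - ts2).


CRI = 100 / (t90 - ts2)
= 100 / (7.5 - 4.8)
= 100 / 2.7
= 37.04 min^-1

37.04 min^-1


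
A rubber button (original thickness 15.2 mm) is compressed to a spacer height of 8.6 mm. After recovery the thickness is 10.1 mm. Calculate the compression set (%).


CS = (t0 - recovered) / (t0 - ts) * 100
= (15.2 - 10.1) / (15.2 - 8.6) * 100
= 5.1 / 6.6 * 100
= 77.3%

77.3%


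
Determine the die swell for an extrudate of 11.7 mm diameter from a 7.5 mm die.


Die swell ratio = D_extrudate / D_die
= 11.7 / 7.5
= 1.56

Die swell = 1.56


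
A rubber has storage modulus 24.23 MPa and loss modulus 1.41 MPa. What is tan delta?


tan delta = E'' / E'
= 1.41 / 24.23
= 0.0582

tan delta = 0.0582


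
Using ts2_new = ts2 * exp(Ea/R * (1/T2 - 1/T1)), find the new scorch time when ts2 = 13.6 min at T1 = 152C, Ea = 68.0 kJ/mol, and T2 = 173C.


Convert temperatures: T1 = 152 + 273.15 = 425.15 K, T2 = 173 + 273.15 = 446.15 K
ts2_new = 13.6 * exp(68000 / 8.314 * (1/446.15 - 1/425.15))
1/T2 - 1/T1 = -1.1071e-04
ts2_new = 5.5 min

5.5 min


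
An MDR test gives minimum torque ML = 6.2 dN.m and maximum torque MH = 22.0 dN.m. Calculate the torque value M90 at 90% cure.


M90 = ML + 0.9 * (MH - ML)
M90 = 6.2 + 0.9 * (22.0 - 6.2)
M90 = 6.2 + 0.9 * 15.8
M90 = 20.42 dN.m

20.42 dN.m


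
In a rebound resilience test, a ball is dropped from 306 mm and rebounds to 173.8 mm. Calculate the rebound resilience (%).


Resilience = h_rebound / h_drop * 100
= 173.8 / 306 * 100
= 56.8%

56.8%


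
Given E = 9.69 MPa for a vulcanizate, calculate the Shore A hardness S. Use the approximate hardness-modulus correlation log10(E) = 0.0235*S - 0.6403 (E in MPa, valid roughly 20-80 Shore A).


log10(E) = 0.0235*S - 0.6403  =>  S = (log10(E) + 0.6403) / 0.0235
log10(9.69) = 0.986324
S = (0.986324 + 0.6403) / 0.0235 = 1.626624 / 0.0235
S = 69.2

Shore A = 69.2


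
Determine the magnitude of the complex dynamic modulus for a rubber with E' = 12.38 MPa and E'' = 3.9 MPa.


|E*| = sqrt(E'^2 + E''^2)
= sqrt(12.38^2 + 3.9^2)
= sqrt(153.2644 + 15.2100)
= 12.98 MPa

12.98 MPa


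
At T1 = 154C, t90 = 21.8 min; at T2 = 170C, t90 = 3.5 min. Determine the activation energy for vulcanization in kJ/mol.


T1 = 427.15 K, T2 = 443.15 K
1/T1 - 1/T2 = 8.4526e-05
ln(t1/t2) = ln(21.8/3.5) = 1.8291
Ea = 8.314 * 1.8291 / 8.4526e-05 = 179916.0100 J/mol
Ea = 179.92 kJ/mol

179.92 kJ/mol


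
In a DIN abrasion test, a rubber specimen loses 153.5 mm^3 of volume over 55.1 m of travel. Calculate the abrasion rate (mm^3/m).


Rate = volume_loss / distance
= 153.5 / 55.1
= 2.786 mm^3/m

2.786 mm^3/m


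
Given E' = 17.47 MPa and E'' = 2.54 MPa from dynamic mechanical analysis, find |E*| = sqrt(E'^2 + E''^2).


|E*| = sqrt(E'^2 + E''^2)
= sqrt(17.47^2 + 2.54^2)
= sqrt(305.2009 + 6.4516)
= 17.654 MPa

17.654 MPa


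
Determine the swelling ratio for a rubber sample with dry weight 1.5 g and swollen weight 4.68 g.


Q = W_swollen / W_dry
Q = 4.68 / 1.5
Q = 3.12

Q = 3.12


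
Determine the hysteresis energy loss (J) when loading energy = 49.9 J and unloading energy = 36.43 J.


Hysteresis loss = loading - unloading
= 49.9 - 36.43
= 13.47 J

13.47 J


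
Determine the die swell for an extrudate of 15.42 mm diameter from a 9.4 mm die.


Die swell ratio = D_extrudate / D_die
= 15.42 / 9.4
= 1.64

Die swell = 1.64


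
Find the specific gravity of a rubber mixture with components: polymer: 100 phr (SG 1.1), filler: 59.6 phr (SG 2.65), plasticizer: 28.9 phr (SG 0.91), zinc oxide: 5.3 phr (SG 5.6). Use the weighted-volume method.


Sum of weights = 193.8
Volume contributions:
  polymer: 100/1.1 = 90.9091
  filler: 59.6/2.65 = 22.4906
  plasticizer: 28.9/0.91 = 31.7582
  zinc oxide: 5.3/5.6 = 0.9464
Sum of volumes = 146.1043
SG = 193.8 / 146.1043 = 1.326

SG = 1.326


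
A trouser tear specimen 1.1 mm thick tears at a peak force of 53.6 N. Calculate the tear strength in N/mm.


Tear strength = force / thickness
= 53.6 / 1.1
= 48.73 N/mm

48.73 N/mm


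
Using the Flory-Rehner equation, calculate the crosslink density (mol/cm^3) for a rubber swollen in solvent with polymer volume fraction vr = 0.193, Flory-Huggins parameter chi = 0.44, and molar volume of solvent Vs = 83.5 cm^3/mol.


ln(1 - vr) = ln(1 - 0.193) = -0.2144
Numerator = -((-0.2144) + 0.193 + 0.44 * 0.193^2) = 0.0050
Denominator = 83.5 * (0.193^(1/3) - 0.193/2) = 40.1969
nu = 0.0050 / 40.1969 = 1.2543e-04 mol/cm^3

1.2543e-04 mol/cm^3


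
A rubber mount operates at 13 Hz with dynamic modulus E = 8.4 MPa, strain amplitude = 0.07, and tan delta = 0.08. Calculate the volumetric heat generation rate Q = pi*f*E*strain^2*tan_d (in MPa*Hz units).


Q = pi * f * E * strain^2 * tan_d
= pi * 13 * 8.4 * 0.07^2 * 0.08
= pi * 13 * 8.4 * 0.0049 * 0.08
= 0.1345

Q = 0.1345


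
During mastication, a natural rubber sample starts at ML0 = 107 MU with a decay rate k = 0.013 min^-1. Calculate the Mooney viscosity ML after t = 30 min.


ML = ML0 * exp(-k * t)
ML = 107 * exp(-0.013 * 30)
ML = 107 * 0.6771
ML = 72.45 MU

72.45 MU


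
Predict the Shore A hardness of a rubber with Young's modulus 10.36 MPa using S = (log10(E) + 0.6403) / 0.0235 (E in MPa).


log10(E) = 0.0235*S - 0.6403  =>  S = (log10(E) + 0.6403) / 0.0235
log10(10.36) = 1.015360
S = (1.015360 + 0.6403) / 0.0235 = 1.655660 / 0.0235
S = 70.5

Shore A = 70.5


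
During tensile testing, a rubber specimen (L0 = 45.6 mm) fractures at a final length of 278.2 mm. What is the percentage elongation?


Elongation = (Lf - L0) / L0 * 100
= (278.2 - 45.6) / 45.6 * 100
= 232.6 / 45.6 * 100
= 510.1%

510.1%


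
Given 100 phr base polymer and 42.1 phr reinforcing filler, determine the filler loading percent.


Filler % = filler / (rubber + filler) * 100
= 42.1 / (100 + 42.1) * 100
= 42.1 / 142.1 * 100
= 29.63%

29.63%


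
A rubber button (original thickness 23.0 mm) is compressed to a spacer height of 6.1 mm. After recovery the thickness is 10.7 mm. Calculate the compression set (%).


CS = (t0 - recovered) / (t0 - ts) * 100
= (23.0 - 10.7) / (23.0 - 6.1) * 100
= 12.3 / 16.9 * 100
= 72.8%

72.8%


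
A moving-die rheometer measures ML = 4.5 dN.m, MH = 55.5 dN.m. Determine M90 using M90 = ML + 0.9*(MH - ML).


M90 = ML + 0.9 * (MH - ML)
M90 = 4.5 + 0.9 * (55.5 - 4.5)
M90 = 4.5 + 0.9 * 51.0
M90 = 50.4 dN.m

50.4 dN.m


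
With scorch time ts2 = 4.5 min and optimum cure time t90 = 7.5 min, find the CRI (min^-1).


CRI = 100 / (t90 - ts2)
= 100 / (7.5 - 4.5)
= 100 / 3.0
= 33.33 min^-1

33.33 min^-1


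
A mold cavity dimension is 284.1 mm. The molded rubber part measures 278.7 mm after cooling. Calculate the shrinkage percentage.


Shrinkage = (mold - part) / mold * 100
= (284.1 - 278.7) / 284.1 * 100
= 5.4 / 284.1 * 100
= 1.9%

1.9%


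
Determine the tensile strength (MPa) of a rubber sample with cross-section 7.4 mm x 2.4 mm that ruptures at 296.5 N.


Area = width * thickness = 7.4 * 2.4 = 17.76 mm^2
TS = force / area = 296.5 / 17.76 = 16.69 MPa

16.69 MPa


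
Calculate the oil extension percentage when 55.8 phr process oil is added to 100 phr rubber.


Oil % = oil / (100 + oil) * 100
= 55.8 / (100 + 55.8) * 100
= 55.8 / 155.8 * 100
= 35.82%

35.82%


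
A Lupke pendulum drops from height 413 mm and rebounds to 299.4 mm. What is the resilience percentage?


Resilience = h_rebound / h_drop * 100
= 299.4 / 413 * 100
= 72.5%

72.5%


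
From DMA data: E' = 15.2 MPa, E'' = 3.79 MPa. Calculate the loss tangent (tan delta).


tan delta = E'' / E'
= 3.79 / 15.2
= 0.2493

tan delta = 0.2493


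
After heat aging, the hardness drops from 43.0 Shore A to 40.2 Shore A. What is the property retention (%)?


Retention = aged / original * 100
= 40.2 / 43.0 * 100
= 93.5%

93.5%


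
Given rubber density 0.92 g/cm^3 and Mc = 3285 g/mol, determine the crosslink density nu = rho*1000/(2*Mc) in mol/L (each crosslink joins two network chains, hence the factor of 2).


nu = rho * 1000 / (2 * Mc)
nu = 0.92 * 1000 / (2 * 3285)
nu = 920.0 / 6570
nu = 0.1400 mol/L

0.1400 mol/L


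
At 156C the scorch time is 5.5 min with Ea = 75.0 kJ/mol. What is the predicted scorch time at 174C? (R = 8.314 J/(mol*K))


Convert temperatures: T1 = 156 + 273.15 = 429.15 K, T2 = 174 + 273.15 = 447.15 K
ts2_new = 5.5 * exp(75000 / 8.314 * (1/447.15 - 1/429.15))
1/T2 - 1/T1 = -9.3802e-05
ts2_new = 2.36 min

2.36 min


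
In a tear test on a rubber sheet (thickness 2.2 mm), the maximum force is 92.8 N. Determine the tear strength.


Tear strength = force / thickness
= 92.8 / 2.2
= 42.18 N/mm

42.18 N/mm


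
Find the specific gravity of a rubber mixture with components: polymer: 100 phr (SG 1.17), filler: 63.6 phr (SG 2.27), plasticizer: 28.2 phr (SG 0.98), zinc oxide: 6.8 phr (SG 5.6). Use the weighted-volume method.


Sum of weights = 198.6
Volume contributions:
  polymer: 100/1.17 = 85.4701
  filler: 63.6/2.27 = 28.0176
  plasticizer: 28.2/0.98 = 28.7755
  zinc oxide: 6.8/5.6 = 1.2143
Sum of volumes = 143.4775
SG = 198.6 / 143.4775 = 1.384

SG = 1.384


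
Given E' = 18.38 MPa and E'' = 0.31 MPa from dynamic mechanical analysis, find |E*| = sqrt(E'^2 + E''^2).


|E*| = sqrt(E'^2 + E''^2)
= sqrt(18.38^2 + 0.31^2)
= sqrt(337.8244 + 0.0961)
= 18.383 MPa

18.383 MPa


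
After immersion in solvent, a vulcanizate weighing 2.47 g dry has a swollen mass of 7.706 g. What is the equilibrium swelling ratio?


Q = W_swollen / W_dry
Q = 7.706 / 2.47
Q = 3.12

Q = 3.12


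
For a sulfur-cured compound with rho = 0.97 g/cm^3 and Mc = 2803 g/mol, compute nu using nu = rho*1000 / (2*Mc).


nu = rho * 1000 / (2 * Mc)
nu = 0.97 * 1000 / (2 * 2803)
nu = 970.0 / 5606
nu = 0.1730 mol/L

0.1730 mol/L


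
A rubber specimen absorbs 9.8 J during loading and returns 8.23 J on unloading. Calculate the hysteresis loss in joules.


Hysteresis loss = loading - unloading
= 9.8 - 8.23
= 1.57 J

1.57 J


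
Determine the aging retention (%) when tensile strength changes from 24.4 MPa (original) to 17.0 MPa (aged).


Retention = aged / original * 100
= 17.0 / 24.4 * 100
= 69.7%

69.7%


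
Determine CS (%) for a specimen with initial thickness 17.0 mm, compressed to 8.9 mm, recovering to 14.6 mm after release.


CS = (t0 - recovered) / (t0 - ts) * 100
= (17.0 - 14.6) / (17.0 - 8.9) * 100
= 2.4 / 8.1 * 100
= 29.6%

29.6%


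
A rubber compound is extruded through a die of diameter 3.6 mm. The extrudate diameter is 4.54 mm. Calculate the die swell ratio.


Die swell ratio = D_extrudate / D_die
= 4.54 / 3.6
= 1.261

Die swell = 1.261


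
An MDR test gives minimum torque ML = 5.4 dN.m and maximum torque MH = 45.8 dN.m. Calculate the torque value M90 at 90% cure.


M90 = ML + 0.9 * (MH - ML)
M90 = 5.4 + 0.9 * (45.8 - 5.4)
M90 = 5.4 + 0.9 * 40.4
M90 = 41.76 dN.m

41.76 dN.m


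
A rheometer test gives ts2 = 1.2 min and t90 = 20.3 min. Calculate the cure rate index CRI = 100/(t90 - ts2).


CRI = 100 / (t90 - ts2)
= 100 / (20.3 - 1.2)
= 100 / 19.1
= 5.24 min^-1

5.24 min^-1


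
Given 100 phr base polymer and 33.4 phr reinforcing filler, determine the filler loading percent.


Filler % = filler / (rubber + filler) * 100
= 33.4 / (100 + 33.4) * 100
= 33.4 / 133.4 * 100
= 25.04%

25.04%


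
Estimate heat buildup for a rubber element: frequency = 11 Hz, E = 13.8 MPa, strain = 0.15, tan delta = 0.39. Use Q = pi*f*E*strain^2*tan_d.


Q = pi * f * E * strain^2 * tan_d
= pi * 11 * 13.8 * 0.15^2 * 0.39
= pi * 11 * 13.8 * 0.0225 * 0.39
= 4.1847

Q = 4.1847


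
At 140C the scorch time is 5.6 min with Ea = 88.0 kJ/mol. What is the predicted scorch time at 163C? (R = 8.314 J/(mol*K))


Convert temperatures: T1 = 140 + 273.15 = 413.15 K, T2 = 163 + 273.15 = 436.15 K
ts2_new = 5.6 * exp(88000 / 8.314 * (1/436.15 - 1/413.15))
1/T2 - 1/T1 = -1.2764e-04
ts2_new = 1.45 min

1.45 min


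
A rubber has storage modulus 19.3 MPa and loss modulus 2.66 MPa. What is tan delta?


tan delta = E'' / E'
= 2.66 / 19.3
= 0.1378

tan delta = 0.1378


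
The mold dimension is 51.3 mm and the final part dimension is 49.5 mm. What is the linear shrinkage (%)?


Shrinkage = (mold - part) / mold * 100
= (51.3 - 49.5) / 51.3 * 100
= 1.8 / 51.3 * 100
= 3.51%

3.51%


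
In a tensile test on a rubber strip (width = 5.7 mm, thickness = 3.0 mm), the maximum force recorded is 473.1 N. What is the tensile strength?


Area = width * thickness = 5.7 * 3.0 = 17.1 mm^2
TS = force / area = 473.1 / 17.1 = 27.67 MPa

27.67 MPa


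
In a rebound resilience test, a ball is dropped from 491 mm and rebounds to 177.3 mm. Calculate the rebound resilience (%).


Resilience = h_rebound / h_drop * 100
= 177.3 / 491 * 100
= 36.1%

36.1%


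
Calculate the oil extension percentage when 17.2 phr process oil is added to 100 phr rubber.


Oil % = oil / (100 + oil) * 100
= 17.2 / (100 + 17.2) * 100
= 17.2 / 117.2 * 100
= 14.68%

14.68%


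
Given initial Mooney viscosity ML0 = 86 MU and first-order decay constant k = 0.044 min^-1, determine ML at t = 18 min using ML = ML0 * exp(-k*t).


ML = ML0 * exp(-k * t)
ML = 86 * exp(-0.044 * 18)
ML = 86 * 0.4529
ML = 38.95 MU

38.95 MU


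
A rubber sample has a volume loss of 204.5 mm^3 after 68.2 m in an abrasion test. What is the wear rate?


Rate = volume_loss / distance
= 204.5 / 68.2
= 2.999 mm^3/m

2.999 mm^3/m


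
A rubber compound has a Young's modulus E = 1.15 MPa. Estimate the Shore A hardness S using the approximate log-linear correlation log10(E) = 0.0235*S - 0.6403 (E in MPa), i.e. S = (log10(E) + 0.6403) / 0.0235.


log10(E) = 0.0235*S - 0.6403  =>  S = (log10(E) + 0.6403) / 0.0235
log10(1.15) = 0.060698
S = (0.060698 + 0.6403) / 0.0235 = 0.700998 / 0.0235
S = 29.8

Shore A = 29.8


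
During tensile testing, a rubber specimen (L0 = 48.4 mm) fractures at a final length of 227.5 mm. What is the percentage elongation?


Elongation = (Lf - L0) / L0 * 100
= (227.5 - 48.4) / 48.4 * 100
= 179.1 / 48.4 * 100
= 370.0%

370.0%


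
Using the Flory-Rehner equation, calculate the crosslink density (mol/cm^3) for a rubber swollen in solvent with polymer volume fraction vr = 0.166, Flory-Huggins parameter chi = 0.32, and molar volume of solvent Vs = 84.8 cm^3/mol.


ln(1 - vr) = ln(1 - 0.166) = -0.1815
Numerator = -((-0.1815) + 0.166 + 0.32 * 0.166^2) = 0.0067
Denominator = 84.8 * (0.166^(1/3) - 0.166/2) = 39.5665
nu = 0.0067 / 39.5665 = 1.6944e-04 mol/cm^3

1.6944e-04 mol/cm^3


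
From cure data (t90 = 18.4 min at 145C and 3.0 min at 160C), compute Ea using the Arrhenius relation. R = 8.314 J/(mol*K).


T1 = 418.15 K, T2 = 433.15 K
1/T1 - 1/T2 = 8.2817e-05
ln(t1/t2) = ln(18.4/3.0) = 1.8137
Ea = 8.314 * 1.8137 / 8.2817e-05 = 182080.6617 J/mol
Ea = 182.08 kJ/mol

182.08 kJ/mol


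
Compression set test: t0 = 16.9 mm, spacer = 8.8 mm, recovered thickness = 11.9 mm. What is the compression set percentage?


CS = (t0 - recovered) / (t0 - ts) * 100
= (16.9 - 11.9) / (16.9 - 8.8) * 100
= 5.0 / 8.1 * 100
= 61.7%

61.7%


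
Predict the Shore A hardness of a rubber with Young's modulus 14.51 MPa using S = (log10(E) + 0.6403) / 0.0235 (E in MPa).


log10(E) = 0.0235*S - 0.6403  =>  S = (log10(E) + 0.6403) / 0.0235
log10(14.51) = 1.161667
S = (1.161667 + 0.6403) / 0.0235 = 1.801967 / 0.0235
S = 76.7

Shore A = 76.7


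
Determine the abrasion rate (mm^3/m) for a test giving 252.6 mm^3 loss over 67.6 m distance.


Rate = volume_loss / distance
= 252.6 / 67.6
= 3.737 mm^3/m

3.737 mm^3/m


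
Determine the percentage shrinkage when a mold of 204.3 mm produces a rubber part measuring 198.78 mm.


Shrinkage = (mold - part) / mold * 100
= (204.3 - 198.78) / 204.3 * 100
= 5.52 / 204.3 * 100
= 2.7%

2.7%


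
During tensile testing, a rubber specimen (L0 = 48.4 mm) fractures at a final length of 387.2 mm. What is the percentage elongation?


Elongation = (Lf - L0) / L0 * 100
= (387.2 - 48.4) / 48.4 * 100
= 338.8 / 48.4 * 100
= 700.0%

700.0%


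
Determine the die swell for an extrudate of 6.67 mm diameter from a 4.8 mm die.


Die swell ratio = D_extrudate / D_die
= 6.67 / 4.8
= 1.39

Die swell = 1.39


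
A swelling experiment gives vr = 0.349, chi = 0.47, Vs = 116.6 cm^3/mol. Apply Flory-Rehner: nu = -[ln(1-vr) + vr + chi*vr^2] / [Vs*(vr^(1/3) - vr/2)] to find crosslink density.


ln(1 - vr) = ln(1 - 0.349) = -0.4292
Numerator = -((-0.4292) + 0.349 + 0.47 * 0.349^2) = 0.0230
Denominator = 116.6 * (0.349^(1/3) - 0.349/2) = 61.7465
nu = 0.0230 / 61.7465 = 3.7248e-04 mol/cm^3

3.7248e-04 mol/cm^3


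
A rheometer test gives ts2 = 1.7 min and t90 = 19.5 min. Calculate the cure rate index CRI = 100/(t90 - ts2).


CRI = 100 / (t90 - ts2)
= 100 / (19.5 - 1.7)
= 100 / 17.8
= 5.62 min^-1

5.62 min^-1


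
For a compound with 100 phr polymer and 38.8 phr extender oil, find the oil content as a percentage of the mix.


Oil % = oil / (100 + oil) * 100
= 38.8 / (100 + 38.8) * 100
= 38.8 / 138.8 * 100
= 27.95%

27.95%


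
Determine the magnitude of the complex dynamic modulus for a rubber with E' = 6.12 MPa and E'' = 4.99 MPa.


|E*| = sqrt(E'^2 + E''^2)
= sqrt(6.12^2 + 4.99^2)
= sqrt(37.4544 + 24.9001)
= 7.896 MPa

7.896 MPa


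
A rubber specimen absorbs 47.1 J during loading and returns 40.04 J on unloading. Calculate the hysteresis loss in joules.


Hysteresis loss = loading - unloading
= 47.1 - 40.04
= 7.06 J

7.06 J


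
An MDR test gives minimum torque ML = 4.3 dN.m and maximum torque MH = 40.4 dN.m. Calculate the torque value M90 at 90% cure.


M90 = ML + 0.9 * (MH - ML)
M90 = 4.3 + 0.9 * (40.4 - 4.3)
M90 = 4.3 + 0.9 * 36.1
M90 = 36.79 dN.m

36.79 dN.m


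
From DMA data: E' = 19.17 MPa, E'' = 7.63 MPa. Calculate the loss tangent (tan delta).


tan delta = E'' / E'
= 7.63 / 19.17
= 0.398

tan delta = 0.398


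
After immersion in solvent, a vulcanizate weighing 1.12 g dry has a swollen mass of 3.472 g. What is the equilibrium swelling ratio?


Q = W_swollen / W_dry
Q = 3.472 / 1.12
Q = 3.1

Q = 3.1


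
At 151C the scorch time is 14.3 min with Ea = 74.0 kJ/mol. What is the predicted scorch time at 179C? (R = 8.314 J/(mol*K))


Convert temperatures: T1 = 151 + 273.15 = 424.15 K, T2 = 179 + 273.15 = 452.15 K
ts2_new = 14.3 * exp(74000 / 8.314 * (1/452.15 - 1/424.15))
1/T2 - 1/T1 = -1.4600e-04
ts2_new = 3.9 min

3.9 min


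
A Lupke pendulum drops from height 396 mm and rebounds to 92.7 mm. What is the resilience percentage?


Resilience = h_rebound / h_drop * 100
= 92.7 / 396 * 100
= 23.4%

23.4%


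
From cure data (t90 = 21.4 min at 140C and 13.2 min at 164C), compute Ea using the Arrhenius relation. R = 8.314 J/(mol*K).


T1 = 413.15 K, T2 = 437.15 K
1/T1 - 1/T2 = 1.3288e-04
ln(t1/t2) = ln(21.4/13.2) = 0.4832
Ea = 8.314 * 0.4832 / 1.3288e-04 = 30230.1748 J/mol
Ea = 30.23 kJ/mol

30.23 kJ/mol


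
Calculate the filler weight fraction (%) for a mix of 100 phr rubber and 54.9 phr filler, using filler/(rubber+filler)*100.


Filler % = filler / (rubber + filler) * 100
= 54.9 / (100 + 54.9) * 100
= 54.9 / 154.9 * 100
= 35.44%

35.44%


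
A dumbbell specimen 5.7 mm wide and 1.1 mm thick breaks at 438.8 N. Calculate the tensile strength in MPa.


Area = width * thickness = 5.7 * 1.1 = 6.27 mm^2
TS = force / area = 438.8 / 6.27 = 69.98 MPa

69.98 MPa


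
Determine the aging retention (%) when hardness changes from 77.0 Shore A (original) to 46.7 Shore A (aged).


Retention = aged / original * 100
= 46.7 / 77.0 * 100
= 60.6%

60.6%


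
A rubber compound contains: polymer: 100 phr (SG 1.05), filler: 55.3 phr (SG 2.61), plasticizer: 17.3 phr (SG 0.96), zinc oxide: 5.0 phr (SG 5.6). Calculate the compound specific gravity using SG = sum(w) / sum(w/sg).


Sum of weights = 177.6
Volume contributions:
  polymer: 100/1.05 = 95.2381
  filler: 55.3/2.61 = 21.1877
  plasticizer: 17.3/0.96 = 18.0208
  zinc oxide: 5.0/5.6 = 0.8929
Sum of volumes = 135.3395
SG = 177.6 / 135.3395 = 1.312

SG = 1.312


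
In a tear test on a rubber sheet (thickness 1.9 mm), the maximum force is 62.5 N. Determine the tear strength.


Tear strength = force / thickness
= 62.5 / 1.9
= 32.89 N/mm

32.89 N/mm


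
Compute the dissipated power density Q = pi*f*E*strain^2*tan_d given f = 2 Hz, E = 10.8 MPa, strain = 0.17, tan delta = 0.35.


Q = pi * f * E * strain^2 * tan_d
= pi * 2 * 10.8 * 0.17^2 * 0.35
= pi * 2 * 10.8 * 0.0289 * 0.35
= 0.6864

Q = 0.6864


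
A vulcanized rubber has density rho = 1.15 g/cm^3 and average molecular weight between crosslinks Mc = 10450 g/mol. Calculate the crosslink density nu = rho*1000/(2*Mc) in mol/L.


nu = rho * 1000 / (2 * Mc)
nu = 1.15 * 1000 / (2 * 10450)
nu = 1150.0 / 20900
nu = 0.0550 mol/L

0.0550 mol/L


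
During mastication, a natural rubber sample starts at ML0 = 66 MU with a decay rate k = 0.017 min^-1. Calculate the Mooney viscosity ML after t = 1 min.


ML = ML0 * exp(-k * t)
ML = 66 * exp(-0.017 * 1)
ML = 66 * 0.9831
ML = 64.89 MU

64.89 MU


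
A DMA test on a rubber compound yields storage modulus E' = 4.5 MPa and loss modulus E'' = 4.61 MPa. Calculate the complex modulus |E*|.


|E*| = sqrt(E'^2 + E''^2)
= sqrt(4.5^2 + 4.61^2)
= sqrt(20.2500 + 21.2521)
= 6.442 MPa

6.442 MPa


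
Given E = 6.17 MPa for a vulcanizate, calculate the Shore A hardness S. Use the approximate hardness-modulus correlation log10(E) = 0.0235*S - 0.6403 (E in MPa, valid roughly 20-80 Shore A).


log10(E) = 0.0235*S - 0.6403  =>  S = (log10(E) + 0.6403) / 0.0235
log10(6.17) = 0.790285
S = (0.790285 + 0.6403) / 0.0235 = 1.430585 / 0.0235
S = 60.9

Shore A = 60.9


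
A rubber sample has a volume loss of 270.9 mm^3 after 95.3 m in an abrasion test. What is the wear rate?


Rate = volume_loss / distance
= 270.9 / 95.3
= 2.843 mm^3/m

2.843 mm^3/m


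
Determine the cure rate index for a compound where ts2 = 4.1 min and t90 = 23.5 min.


CRI = 100 / (t90 - ts2)
= 100 / (23.5 - 4.1)
= 100 / 19.4
= 5.15 min^-1

5.15 min^-1


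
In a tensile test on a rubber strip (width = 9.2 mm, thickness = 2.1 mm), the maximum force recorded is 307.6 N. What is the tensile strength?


Area = width * thickness = 9.2 * 2.1 = 19.32 mm^2
TS = force / area = 307.6 / 19.32 = 15.92 MPa

15.92 MPa


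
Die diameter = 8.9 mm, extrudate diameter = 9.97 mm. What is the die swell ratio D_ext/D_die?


Die swell ratio = D_extrudate / D_die
= 9.97 / 8.9
= 1.12

Die swell = 1.12


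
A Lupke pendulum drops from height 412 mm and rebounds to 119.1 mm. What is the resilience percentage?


Resilience = h_rebound / h_drop * 100
= 119.1 / 412 * 100
= 28.9%

28.9%


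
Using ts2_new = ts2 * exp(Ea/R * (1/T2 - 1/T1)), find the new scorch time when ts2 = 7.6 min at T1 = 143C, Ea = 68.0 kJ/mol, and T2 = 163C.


Convert temperatures: T1 = 143 + 273.15 = 416.15 K, T2 = 163 + 273.15 = 436.15 K
ts2_new = 7.6 * exp(68000 / 8.314 * (1/436.15 - 1/416.15))
1/T2 - 1/T1 = -1.1019e-04
ts2_new = 3.09 min

3.09 min


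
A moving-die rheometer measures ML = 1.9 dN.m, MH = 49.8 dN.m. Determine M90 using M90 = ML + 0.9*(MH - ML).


M90 = ML + 0.9 * (MH - ML)
M90 = 1.9 + 0.9 * (49.8 - 1.9)
M90 = 1.9 + 0.9 * 47.9
M90 = 45.01 dN.m

45.01 dN.m


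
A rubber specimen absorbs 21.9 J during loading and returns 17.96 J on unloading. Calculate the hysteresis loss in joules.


Hysteresis loss = loading - unloading
= 21.9 - 17.96
= 3.94 J

3.94 J


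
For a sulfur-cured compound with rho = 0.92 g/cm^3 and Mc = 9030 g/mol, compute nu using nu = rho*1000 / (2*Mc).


nu = rho * 1000 / (2 * Mc)
nu = 0.92 * 1000 / (2 * 9030)
nu = 920.0 / 18060
nu = 0.0509 mol/L

0.0509 mol/L


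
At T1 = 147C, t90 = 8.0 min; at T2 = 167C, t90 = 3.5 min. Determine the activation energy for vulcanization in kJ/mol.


T1 = 420.15 K, T2 = 440.15 K
1/T1 - 1/T2 = 1.0815e-04
ln(t1/t2) = ln(8.0/3.5) = 0.8267
Ea = 8.314 * 0.8267 / 1.0815e-04 = 63550.9109 J/mol
Ea = 63.55 kJ/mol

63.55 kJ/mol


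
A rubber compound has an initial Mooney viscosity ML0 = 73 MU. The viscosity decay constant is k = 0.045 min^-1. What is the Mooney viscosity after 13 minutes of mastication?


ML = ML0 * exp(-k * t)
ML = 73 * exp(-0.045 * 13)
ML = 73 * 0.5571
ML = 40.67 MU

40.67 MU


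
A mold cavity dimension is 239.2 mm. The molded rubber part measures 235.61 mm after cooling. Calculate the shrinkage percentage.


Shrinkage = (mold - part) / mold * 100
= (239.2 - 235.61) / 239.2 * 100
= 3.59 / 239.2 * 100
= 1.5%

1.5%


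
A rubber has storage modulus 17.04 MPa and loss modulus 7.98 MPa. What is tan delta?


tan delta = E'' / E'
= 7.98 / 17.04
= 0.4683

tan delta = 0.4683


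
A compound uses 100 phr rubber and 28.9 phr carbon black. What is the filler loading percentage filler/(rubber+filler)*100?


Filler % = filler / (rubber + filler) * 100
= 28.9 / (100 + 28.9) * 100
= 28.9 / 128.9 * 100
= 22.42%

22.42%


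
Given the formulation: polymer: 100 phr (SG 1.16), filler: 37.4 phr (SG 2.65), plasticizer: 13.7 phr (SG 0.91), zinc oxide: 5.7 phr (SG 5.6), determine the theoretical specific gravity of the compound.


Sum of weights = 156.8
Volume contributions:
  polymer: 100/1.16 = 86.2069
  filler: 37.4/2.65 = 14.1132
  plasticizer: 13.7/0.91 = 15.0549
  zinc oxide: 5.7/5.6 = 1.0179
Sum of volumes = 116.3929
SG = 156.8 / 116.3929 = 1.347

SG = 1.347


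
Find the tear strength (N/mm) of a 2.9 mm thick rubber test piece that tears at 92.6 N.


Tear strength = force / thickness
= 92.6 / 2.9
= 31.93 N/mm

31.93 N/mm


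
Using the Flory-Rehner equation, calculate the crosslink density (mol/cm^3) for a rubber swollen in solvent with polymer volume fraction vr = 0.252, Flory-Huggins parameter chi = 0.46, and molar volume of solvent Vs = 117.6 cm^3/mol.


ln(1 - vr) = ln(1 - 0.252) = -0.2904
Numerator = -((-0.2904) + 0.252 + 0.46 * 0.252^2) = 0.0091
Denominator = 117.6 * (0.252^(1/3) - 0.252/2) = 59.4628
nu = 0.0091 / 59.4628 = 1.5372e-04 mol/cm^3

1.5372e-04 mol/cm^3


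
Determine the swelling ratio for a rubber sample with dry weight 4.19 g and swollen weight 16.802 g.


Q = W_swollen / W_dry
Q = 16.802 / 4.19
Q = 4.01

Q = 4.01


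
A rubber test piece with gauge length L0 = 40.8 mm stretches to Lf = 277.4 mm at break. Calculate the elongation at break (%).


Elongation = (Lf - L0) / L0 * 100
= (277.4 - 40.8) / 40.8 * 100
= 236.6 / 40.8 * 100
= 579.9%

579.9%


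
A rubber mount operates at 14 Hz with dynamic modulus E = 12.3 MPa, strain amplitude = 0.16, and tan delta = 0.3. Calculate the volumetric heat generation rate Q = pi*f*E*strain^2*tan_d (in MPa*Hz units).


Q = pi * f * E * strain^2 * tan_d
= pi * 14 * 12.3 * 0.16^2 * 0.3
= pi * 14 * 12.3 * 0.0256 * 0.3
= 4.1547

Q = 4.1547


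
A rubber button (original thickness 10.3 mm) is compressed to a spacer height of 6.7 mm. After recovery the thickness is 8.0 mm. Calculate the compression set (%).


CS = (t0 - recovered) / (t0 - ts) * 100
= (10.3 - 8.0) / (10.3 - 6.7) * 100
= 2.3 / 3.6 * 100
= 63.9%

63.9%


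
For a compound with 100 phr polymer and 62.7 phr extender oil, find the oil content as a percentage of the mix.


Oil % = oil / (100 + oil) * 100
= 62.7 / (100 + 62.7) * 100
= 62.7 / 162.7 * 100
= 38.54%

38.54%


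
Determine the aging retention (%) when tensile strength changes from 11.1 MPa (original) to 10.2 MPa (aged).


Retention = aged / original * 100
= 10.2 / 11.1 * 100
= 91.9%

91.9%


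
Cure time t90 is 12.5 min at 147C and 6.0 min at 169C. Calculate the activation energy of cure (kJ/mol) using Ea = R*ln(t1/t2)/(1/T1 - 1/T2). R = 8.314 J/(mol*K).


T1 = 420.15 K, T2 = 442.15 K
1/T1 - 1/T2 = 1.1843e-04
ln(t1/t2) = ln(12.5/6.0) = 0.7340
Ea = 8.314 * 0.7340 / 1.1843e-04 = 51527.5102 J/mol
Ea = 51.53 kJ/mol

51.53 kJ/mol


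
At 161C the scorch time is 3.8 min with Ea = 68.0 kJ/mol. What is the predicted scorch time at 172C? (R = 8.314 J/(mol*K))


Convert temperatures: T1 = 161 + 273.15 = 434.15 K, T2 = 172 + 273.15 = 445.15 K
ts2_new = 3.8 * exp(68000 / 8.314 * (1/445.15 - 1/434.15))
1/T2 - 1/T1 = -5.6918e-05
ts2_new = 2.39 min

2.39 min


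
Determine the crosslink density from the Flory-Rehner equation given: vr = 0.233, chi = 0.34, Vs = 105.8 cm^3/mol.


ln(1 - vr) = ln(1 - 0.233) = -0.2653
Numerator = -((-0.2653) + 0.233 + 0.34 * 0.233^2) = 0.0138
Denominator = 105.8 * (0.233^(1/3) - 0.233/2) = 52.7778
nu = 0.0138 / 52.7778 = 2.6167e-04 mol/cm^3

2.6167e-04 mol/cm^3


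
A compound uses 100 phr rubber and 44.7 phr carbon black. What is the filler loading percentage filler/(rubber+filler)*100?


Filler % = filler / (rubber + filler) * 100
= 44.7 / (100 + 44.7) * 100
= 44.7 / 144.7 * 100
= 30.89%

30.89%


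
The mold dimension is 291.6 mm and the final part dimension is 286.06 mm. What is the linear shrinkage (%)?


Shrinkage = (mold - part) / mold * 100
= (291.6 - 286.06) / 291.6 * 100
= 5.54 / 291.6 * 100
= 1.9%

1.9%


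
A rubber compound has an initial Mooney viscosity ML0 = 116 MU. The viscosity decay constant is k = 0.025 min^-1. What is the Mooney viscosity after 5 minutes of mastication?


ML = ML0 * exp(-k * t)
ML = 116 * exp(-0.025 * 5)
ML = 116 * 0.8825
ML = 102.37 MU

102.37 MU


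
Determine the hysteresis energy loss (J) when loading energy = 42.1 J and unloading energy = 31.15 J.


Hysteresis loss = loading - unloading
= 42.1 - 31.15
= 10.95 J

10.95 J


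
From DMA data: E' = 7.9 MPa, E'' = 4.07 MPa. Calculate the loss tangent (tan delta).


tan delta = E'' / E'
= 4.07 / 7.9
= 0.5152

tan delta = 0.5152


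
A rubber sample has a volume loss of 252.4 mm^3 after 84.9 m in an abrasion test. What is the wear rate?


Rate = volume_loss / distance
= 252.4 / 84.9
= 2.973 mm^3/m

2.973 mm^3/m


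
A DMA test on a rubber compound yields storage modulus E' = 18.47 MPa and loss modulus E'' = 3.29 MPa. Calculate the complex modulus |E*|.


|E*| = sqrt(E'^2 + E''^2)
= sqrt(18.47^2 + 3.29^2)
= sqrt(341.1409 + 10.8241)
= 18.761 MPa

18.761 MPa


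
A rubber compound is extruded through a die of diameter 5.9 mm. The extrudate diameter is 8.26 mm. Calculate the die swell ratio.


Die swell ratio = D_extrudate / D_die
= 8.26 / 5.9
= 1.4

Die swell = 1.4


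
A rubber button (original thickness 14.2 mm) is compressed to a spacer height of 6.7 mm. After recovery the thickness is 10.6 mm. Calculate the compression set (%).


CS = (t0 - recovered) / (t0 - ts) * 100
= (14.2 - 10.6) / (14.2 - 6.7) * 100
= 3.6 / 7.5 * 100
= 48.0%

48.0%


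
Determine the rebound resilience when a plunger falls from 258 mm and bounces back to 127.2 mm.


Resilience = h_rebound / h_drop * 100
= 127.2 / 258 * 100
= 49.3%

49.3%


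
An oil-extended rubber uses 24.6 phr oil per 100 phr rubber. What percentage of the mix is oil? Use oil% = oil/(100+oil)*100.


Oil % = oil / (100 + oil) * 100
= 24.6 / (100 + 24.6) * 100
= 24.6 / 124.6 * 100
= 19.74%

19.74%


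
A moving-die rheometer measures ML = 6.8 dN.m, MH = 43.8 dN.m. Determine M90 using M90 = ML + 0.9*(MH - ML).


M90 = ML + 0.9 * (MH - ML)
M90 = 6.8 + 0.9 * (43.8 - 6.8)
M90 = 6.8 + 0.9 * 37.0
M90 = 40.1 dN.m

40.1 dN.m


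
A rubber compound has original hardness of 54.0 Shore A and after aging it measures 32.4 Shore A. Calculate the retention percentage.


Retention = aged / original * 100
= 32.4 / 54.0 * 100
= 60.0%

60.0%


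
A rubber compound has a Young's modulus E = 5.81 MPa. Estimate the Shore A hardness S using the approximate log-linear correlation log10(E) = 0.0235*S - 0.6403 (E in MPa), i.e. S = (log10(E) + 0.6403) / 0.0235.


log10(E) = 0.0235*S - 0.6403  =>  S = (log10(E) + 0.6403) / 0.0235
log10(5.81) = 0.764176
S = (0.764176 + 0.6403) / 0.0235 = 1.404476 / 0.0235
S = 59.8

Shore A = 59.8


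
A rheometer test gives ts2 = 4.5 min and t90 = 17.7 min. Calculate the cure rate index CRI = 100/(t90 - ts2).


CRI = 100 / (t90 - ts2)
= 100 / (17.7 - 4.5)
= 100 / 13.2
= 7.58 min^-1

7.58 min^-1


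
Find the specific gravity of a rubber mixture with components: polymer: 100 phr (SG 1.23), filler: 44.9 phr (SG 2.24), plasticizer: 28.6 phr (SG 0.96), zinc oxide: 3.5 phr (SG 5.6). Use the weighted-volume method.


Sum of weights = 177.0
Volume contributions:
  polymer: 100/1.23 = 81.3008
  filler: 44.9/2.24 = 20.0446
  plasticizer: 28.6/0.96 = 29.7917
  zinc oxide: 3.5/5.6 = 0.6250
Sum of volumes = 131.7621
SG = 177.0 / 131.7621 = 1.343

SG = 1.343


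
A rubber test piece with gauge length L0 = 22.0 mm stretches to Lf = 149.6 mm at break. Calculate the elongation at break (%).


Elongation = (Lf - L0) / L0 * 100
= (149.6 - 22.0) / 22.0 * 100
= 127.6 / 22.0 * 100
= 580.0%

580.0%


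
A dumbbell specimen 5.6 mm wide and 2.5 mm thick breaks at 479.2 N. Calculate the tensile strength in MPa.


Area = width * thickness = 5.6 * 2.5 = 14.0 mm^2
TS = force / area = 479.2 / 14.0 = 34.23 MPa

34.23 MPa


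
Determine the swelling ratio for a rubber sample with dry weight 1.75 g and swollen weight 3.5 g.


Q = W_swollen / W_dry
Q = 3.5 / 1.75
Q = 2.0

Q = 2.0


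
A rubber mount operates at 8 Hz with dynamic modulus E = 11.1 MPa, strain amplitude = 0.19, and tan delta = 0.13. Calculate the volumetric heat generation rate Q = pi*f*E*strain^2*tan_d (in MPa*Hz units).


Q = pi * f * E * strain^2 * tan_d
= pi * 8 * 11.1 * 0.19^2 * 0.13
= pi * 8 * 11.1 * 0.0361 * 0.13
= 1.3092

Q = 1.3092
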